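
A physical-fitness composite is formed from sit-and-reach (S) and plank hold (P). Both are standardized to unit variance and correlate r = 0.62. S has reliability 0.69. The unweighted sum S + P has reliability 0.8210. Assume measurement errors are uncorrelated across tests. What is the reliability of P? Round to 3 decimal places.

Var(S+P) = 2 + 2·0.62 = 3.240.
True-score variance = ρ_S + ρ_P + 2·0.62, so 0.8210 = (0.69 + ρ_P + 1.24) / 3.240.
ρ_P = 0.8210·3.240 − 0.69 − 1.24 = 0.730.

0.730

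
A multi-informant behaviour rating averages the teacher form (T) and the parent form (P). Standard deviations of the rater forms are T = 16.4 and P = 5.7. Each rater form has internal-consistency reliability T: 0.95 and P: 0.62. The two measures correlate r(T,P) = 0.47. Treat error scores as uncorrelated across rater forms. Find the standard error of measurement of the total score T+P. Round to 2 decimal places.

5.08

Var(total) = 301.45 + 87.8712 = 389.321.
True-score variance = 275.656 + 87.8712 = 363.527, so reliability = 0.9337.
Error variance = 389.321 − 363.527 = 25.7942; SEM = √25.7942 = 5.08.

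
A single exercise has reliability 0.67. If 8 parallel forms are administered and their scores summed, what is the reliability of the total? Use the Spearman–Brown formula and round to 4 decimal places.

0.9420

ρ_k = kρ / (1 + (k−1)ρ) = 8·0.67 / (1 + 7·0.67) = 5.360 / 5.690 = 0.9420.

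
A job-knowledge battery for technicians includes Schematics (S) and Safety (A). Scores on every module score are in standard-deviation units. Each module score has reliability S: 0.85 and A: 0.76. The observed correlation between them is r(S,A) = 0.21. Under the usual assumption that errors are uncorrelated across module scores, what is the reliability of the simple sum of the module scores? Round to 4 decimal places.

0.8388

Var(S+A) = 2 + 2·[0.21] = 2 + 0.42 = 2.42.
Under uncorrelated errors the observed covariances equal the true-score covariances, so only the own-variance terms attenuate.
True-score variance = [0.85 + 0.76] + 0.42 = 1.61 + 0.42 = 2.03.
Reliability = 2.03 / 2.42 = 0.8388.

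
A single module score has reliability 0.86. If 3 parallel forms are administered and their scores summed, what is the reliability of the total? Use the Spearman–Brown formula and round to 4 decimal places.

0.9485

ρ_k = kρ / (1 + (k−1)ρ) = 3·0.86 / (1 + 2·0.86) = 2.580 / 2.720 = 0.9485.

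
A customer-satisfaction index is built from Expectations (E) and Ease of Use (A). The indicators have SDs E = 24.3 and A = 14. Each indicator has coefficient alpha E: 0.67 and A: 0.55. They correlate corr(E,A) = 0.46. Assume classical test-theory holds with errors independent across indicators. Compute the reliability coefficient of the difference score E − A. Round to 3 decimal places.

0.402

Var(E−A) = 24.3² + 14² − 2·24.3·14·0.46 = 786.49 − 312.984 = 473.506.
With uncorrelated errors the cross-covariances are all true-score covariance, so they carry over unchanged; only the diagonal terms shrink to ρᵢσᵢ².
True-score variance = [24.3²·0.67 + 14²·0.55] − 312.984 = 503.428 − 312.984 = 190.444.
Reliability = 190.444 / 473.506 = 0.402.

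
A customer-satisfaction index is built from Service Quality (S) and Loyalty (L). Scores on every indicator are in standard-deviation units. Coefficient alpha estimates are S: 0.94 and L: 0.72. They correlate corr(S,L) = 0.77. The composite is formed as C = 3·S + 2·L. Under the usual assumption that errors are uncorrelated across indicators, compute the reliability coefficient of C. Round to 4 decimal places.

Var(C) = 3² + 2² + 2·[6·0.77] = 13 + 9.24 = 22.24.
With uncorrelated errors the cross-covariances are all true-score covariance, so they carry over unchanged; only the diagonal terms shrink to ρᵢσᵢ².
True-score variance = [3²·0.94 + 2²·0.72] + 9.24 = 11.34 + 9.24 = 20.58.
Reliability = 20.58 / 22.24 = 0.9254.

0.9254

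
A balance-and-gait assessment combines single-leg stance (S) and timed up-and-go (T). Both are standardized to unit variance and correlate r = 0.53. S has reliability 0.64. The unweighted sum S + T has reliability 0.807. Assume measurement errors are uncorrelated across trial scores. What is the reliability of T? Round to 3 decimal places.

Var(S+T) = 2 + 2·0.53 = 3.060.
True-score variance = ρ_S + ρ_T + 2·0.53, so 0.807 = (0.64 + ρ_T + 1.06) / 3.060.
ρ_T = 0.807·3.060 − 0.64 − 1.06 = 0.769.

0.769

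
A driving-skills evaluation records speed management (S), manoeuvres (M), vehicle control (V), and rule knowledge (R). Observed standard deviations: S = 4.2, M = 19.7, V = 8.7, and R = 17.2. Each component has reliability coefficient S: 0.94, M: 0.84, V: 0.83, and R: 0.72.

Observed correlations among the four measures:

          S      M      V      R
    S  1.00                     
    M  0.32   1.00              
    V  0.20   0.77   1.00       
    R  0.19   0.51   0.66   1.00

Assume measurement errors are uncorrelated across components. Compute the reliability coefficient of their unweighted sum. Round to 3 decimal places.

Var(S+M+V+R) = 4.2² + 19.7² + 8.7² + 17.2² + 2·[4.2·19.7·0.32 + 4.2·8.7·0.20 + 4.2·17.2·0.19 + 19.7·8.7·0.77 + 19.7·17.2·0.51 + 8.7·17.2·0.66] = 777.26 + 902.103 = 1679.36.
With uncorrelated errors the cross-covariances are all true-score covariance, so they carry over unchanged; only the diagonal terms shrink to ρᵢσᵢ².
True-score variance = [4.2²·0.94 + 19.7²·0.84 + 8.7²·0.83 + 17.2²·0.72] + 902.103 = 618.405 + 902.103 = 1520.51.
Reliability = 1520.51 / 1679.36 = 0.905.

0.905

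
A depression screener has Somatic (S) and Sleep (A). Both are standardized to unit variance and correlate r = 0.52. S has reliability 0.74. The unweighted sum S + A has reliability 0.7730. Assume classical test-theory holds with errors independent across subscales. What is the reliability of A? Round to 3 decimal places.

0.570

Var(S+A) = 2 + 2·0.52 = 3.040.
True-score variance = ρ_S + ρ_A + 2·0.52, so 0.7730 = (0.74 + ρ_A + 1.04) / 3.040.
ρ_A = 0.7730·3.040 − 0.74 − 1.04 = 0.570.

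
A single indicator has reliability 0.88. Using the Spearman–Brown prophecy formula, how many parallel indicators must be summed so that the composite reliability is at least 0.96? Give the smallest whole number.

4

k ≥ ρ*(1−ρ₁)/(ρ₁(1−ρ*)) = 0.96·0.12 / (0.88·0.04) = 3.273.
Smallest integer k = 4.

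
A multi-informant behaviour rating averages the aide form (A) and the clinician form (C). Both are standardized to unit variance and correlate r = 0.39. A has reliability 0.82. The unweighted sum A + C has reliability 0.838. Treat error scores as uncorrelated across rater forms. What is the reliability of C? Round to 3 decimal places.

Var(A+C) = 2 + 2·0.39 = 2.780.
True-score variance = ρ_A + ρ_C + 2·0.39, so 0.838 = (0.82 + ρ_C + 0.78) / 2.780.
ρ_C = 0.838·2.780 − 0.82 − 0.78 = 0.730.

0.730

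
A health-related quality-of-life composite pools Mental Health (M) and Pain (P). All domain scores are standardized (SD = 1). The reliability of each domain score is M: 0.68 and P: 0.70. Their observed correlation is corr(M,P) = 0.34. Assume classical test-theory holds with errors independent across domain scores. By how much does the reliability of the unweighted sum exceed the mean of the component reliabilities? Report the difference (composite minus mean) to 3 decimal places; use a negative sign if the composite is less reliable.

Var(sum) = 2 + 0.68 = 2.68; true-score variance = 1.38 + 0.68 = 2.06; composite reliability = 0.7687.
Mean component reliability = 0.6900.
Difference = 0.7687 − 0.6900 = 0.079.

0.079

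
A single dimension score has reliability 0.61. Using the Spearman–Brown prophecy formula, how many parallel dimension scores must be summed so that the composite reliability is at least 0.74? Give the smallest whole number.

2

k ≥ ρ*(1−ρ₁)/(ρ₁(1−ρ*)) = 0.74·0.39 / (0.61·0.26) = 1.820.
Smallest integer k = 2.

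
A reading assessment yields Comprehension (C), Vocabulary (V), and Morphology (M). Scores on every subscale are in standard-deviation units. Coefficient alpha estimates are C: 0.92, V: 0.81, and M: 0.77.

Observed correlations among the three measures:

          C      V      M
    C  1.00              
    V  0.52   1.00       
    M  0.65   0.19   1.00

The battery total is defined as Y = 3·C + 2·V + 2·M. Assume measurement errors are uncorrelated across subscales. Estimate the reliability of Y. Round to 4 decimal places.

0.9263

Var(Y) = 3² + 2² + 2² + 2·[6·0.52 + 6·0.65 + 4·0.19] = 17 + 15.56 = 32.56.
With uncorrelated errors the cross-covariances are all true-score covariance, so they carry over unchanged; only the diagonal terms shrink to ρᵢσᵢ².
True-score variance = [3²·0.92 + 2²·0.81 + 2²·0.77] + 15.56 = 14.6 + 15.56 = 30.16.
Reliability = 30.16 / 32.56 = 0.9263.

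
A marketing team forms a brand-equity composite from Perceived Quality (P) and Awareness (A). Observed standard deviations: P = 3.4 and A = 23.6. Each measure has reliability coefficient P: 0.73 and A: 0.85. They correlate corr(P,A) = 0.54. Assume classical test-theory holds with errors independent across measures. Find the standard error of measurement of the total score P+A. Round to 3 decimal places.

Var(total) = 568.52 + 86.6592 = 655.179.
True-score variance = 481.855 + 86.6592 = 568.514, so reliability = 0.8677.
Error variance = 655.179 − 568.514 = 86.6652; SEM = √86.6652 = 9.309.

9.309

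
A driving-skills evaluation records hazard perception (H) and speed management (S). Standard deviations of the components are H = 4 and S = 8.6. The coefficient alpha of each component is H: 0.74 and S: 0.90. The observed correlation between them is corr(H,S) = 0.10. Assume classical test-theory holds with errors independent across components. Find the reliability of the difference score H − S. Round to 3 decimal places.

0.861

Var(H−S) = 4² + 8.6² − 2·4·8.6·0.10 = 89.96 − 6.88 = 83.08.
With uncorrelated errors the cross-covariances are all true-score covariance, so they carry over unchanged; only the diagonal terms shrink to ρᵢσᵢ².
True-score variance = [4²·0.74 + 8.6²·0.90] − 6.88 = 78.404 − 6.88 = 71.524.
Reliability = 71.524 / 83.08 = 0.861.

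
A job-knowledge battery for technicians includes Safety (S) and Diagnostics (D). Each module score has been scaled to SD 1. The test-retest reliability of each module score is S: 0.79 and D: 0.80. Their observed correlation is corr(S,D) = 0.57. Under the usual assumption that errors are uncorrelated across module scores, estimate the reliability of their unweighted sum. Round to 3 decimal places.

0.869

Var(S+D) = 2 + 2·[0.57] = 2 + 1.14 = 3.14.
Under uncorrelated errors the observed covariances equal the true-score covariances, so only the own-variance terms attenuate.
True-score variance = [0.79 + 0.80] + 1.14 = 1.59 + 1.14 = 2.73.
Reliability = 2.73 / 3.14 = 0.869.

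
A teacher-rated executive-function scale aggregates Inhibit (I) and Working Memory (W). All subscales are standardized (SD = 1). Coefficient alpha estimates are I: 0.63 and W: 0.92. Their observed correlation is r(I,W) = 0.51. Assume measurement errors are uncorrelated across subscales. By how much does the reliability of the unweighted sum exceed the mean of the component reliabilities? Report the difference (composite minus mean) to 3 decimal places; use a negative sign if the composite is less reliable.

Var(sum) = 2 + 1.02 = 3.02; true-score variance = 1.55 + 1.02 = 2.57; composite reliability = 0.8510.
Mean component reliability = 0.7750.
Difference = 0.8510 − 0.7750 = 0.076.

0.076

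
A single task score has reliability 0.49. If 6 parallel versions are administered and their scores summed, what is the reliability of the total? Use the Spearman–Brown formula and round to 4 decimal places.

0.8522

ρ_k = kρ / (1 + (k−1)ρ) = 6·0.49 / (1 + 5·0.49) = 2.940 / 3.450 = 0.8522.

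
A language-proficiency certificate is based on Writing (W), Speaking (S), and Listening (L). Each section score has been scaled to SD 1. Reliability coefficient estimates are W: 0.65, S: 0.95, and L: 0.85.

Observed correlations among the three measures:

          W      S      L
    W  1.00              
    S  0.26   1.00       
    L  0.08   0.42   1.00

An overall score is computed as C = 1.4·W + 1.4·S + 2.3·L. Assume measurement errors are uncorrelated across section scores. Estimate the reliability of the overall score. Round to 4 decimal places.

0.8827

Var(C) = 1.4² + 1.4² + 2.3² + 2·[1.96·0.26 + 3.22·0.08 + 3.22·0.42] = 9.21 + 4.2392 = 13.4492.
With uncorrelated errors the cross-covariances are all true-score covariance, so they carry over unchanged; only the diagonal terms shrink to ρᵢσᵢ².
True-score variance = [1.4²·0.65 + 1.4²·0.95 + 2.3²·0.85] + 4.2392 = 7.6325 + 4.2392 = 11.8717.
Reliability = 11.8717 / 13.4492 = 0.8827.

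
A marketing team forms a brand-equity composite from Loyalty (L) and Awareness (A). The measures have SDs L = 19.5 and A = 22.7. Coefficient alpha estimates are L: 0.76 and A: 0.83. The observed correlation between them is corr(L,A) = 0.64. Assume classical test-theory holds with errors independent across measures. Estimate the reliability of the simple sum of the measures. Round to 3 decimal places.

0.878

Var(L+A) = 19.5² + 22.7² + 2·[19.5·22.7·0.64] = 895.54 + 566.592 = 1462.13.
Because errors are independent across components, Cov(Tᵢ,Tⱼ) = Cov(Xᵢ,Xⱼ); the off-diagonal part of the true-score variance is the same as above.
True-score variance = [19.5²·0.76 + 22.7²·0.83] + 566.592 = 716.681 + 566.592 = 1283.27.
Reliability = 1283.27 / 1462.13 = 0.878.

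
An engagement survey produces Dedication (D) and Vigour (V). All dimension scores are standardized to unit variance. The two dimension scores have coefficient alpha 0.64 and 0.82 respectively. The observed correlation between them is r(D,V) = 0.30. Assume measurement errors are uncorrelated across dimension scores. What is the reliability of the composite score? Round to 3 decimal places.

0.792

Var(D+V) = 2 + 2·[0.30] = 2 + 0.6 = 2.6.
Because errors are independent across components, Cov(Tᵢ,Tⱼ) = Cov(Xᵢ,Xⱼ); the off-diagonal part of the true-score variance is the same as above.
True-score variance = [0.64 + 0.82] + 0.6 = 1.46 + 0.6 = 2.06.
Reliability = 2.06 / 2.6 = 0.792.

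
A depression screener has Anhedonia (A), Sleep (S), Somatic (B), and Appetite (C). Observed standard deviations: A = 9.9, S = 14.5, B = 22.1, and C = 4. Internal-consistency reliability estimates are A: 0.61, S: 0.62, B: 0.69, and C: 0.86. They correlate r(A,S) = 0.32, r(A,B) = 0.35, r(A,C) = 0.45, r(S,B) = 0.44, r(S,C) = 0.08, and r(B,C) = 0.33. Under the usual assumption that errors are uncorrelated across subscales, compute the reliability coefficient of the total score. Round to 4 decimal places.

0.8117

Var(A+S+B+C) = 9.9² + 14.5² + 22.1² + 4² + 2·[9.9·14.5·0.32 + 9.9·22.1·0.35 + 9.9·4·0.45 + 14.5·22.1·0.44 + 14.5·4·0.08 + 22.1·4·0.33] = 812.67 + 630.285 = 1442.96.
Under uncorrelated errors the observed covariances equal the true-score covariances, so only the own-variance terms attenuate.
True-score variance = [9.9²·0.61 + 14.5²·0.62 + 22.1²·0.69 + 4²·0.86] + 630.285 = 540.904 + 630.285 = 1171.19.
Reliability = 1171.19 / 1442.96 = 0.8117.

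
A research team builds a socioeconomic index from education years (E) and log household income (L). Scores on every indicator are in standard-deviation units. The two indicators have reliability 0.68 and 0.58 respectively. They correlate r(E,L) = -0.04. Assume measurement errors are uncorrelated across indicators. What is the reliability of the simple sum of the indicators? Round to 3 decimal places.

0.615

Var(E+L) = 2 + 2·[(-0.04)] = 2 − 0.08 = 1.92.
Because errors are independent across components, Cov(Tᵢ,Tⱼ) = Cov(Xᵢ,Xⱼ); the off-diagonal part of the true-score variance is the same as above.
True-score variance = [0.68 + 0.58] − 0.08 = 1.26 − 0.08 = 1.18.
Reliability = 1.18 / 1.92 = 0.615.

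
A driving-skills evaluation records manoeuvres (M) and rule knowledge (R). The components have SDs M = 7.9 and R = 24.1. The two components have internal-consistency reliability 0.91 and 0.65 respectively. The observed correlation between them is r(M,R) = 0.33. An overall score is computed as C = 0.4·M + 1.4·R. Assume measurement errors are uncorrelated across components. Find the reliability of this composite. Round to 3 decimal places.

Var(C) = 0.4²·7.9² + 1.4²·24.1² + 2·[0.56·7.9·24.1·0.33] = 1148.37 + 70.3681 = 1218.74.
Because errors are independent across components, Cov(Tᵢ,Tⱼ) = Cov(Xᵢ,Xⱼ); the off-diagonal part of the true-score variance is the same as above.
True-score variance = [0.4²·7.9²·0.91 + 1.4²·24.1²·0.65] + 70.3681 = 749.039 + 70.3681 = 819.407.
Reliability = 819.407 / 1218.74 = 0.672.

0.672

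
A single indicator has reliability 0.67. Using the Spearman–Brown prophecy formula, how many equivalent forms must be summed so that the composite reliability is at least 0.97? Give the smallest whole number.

16

k ≥ ρ*(1−ρ₁)/(ρ₁(1−ρ*)) = 0.97·0.33 / (0.67·0.03) = 15.925.
Smallest integer k = 16.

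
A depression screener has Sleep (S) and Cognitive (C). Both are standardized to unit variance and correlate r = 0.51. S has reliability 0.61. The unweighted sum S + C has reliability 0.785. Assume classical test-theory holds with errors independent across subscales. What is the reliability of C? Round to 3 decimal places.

Var(S+C) = 2 + 2·0.51 = 3.020.
True-score variance = ρ_S + ρ_C + 2·0.51, so 0.785 = (0.61 + ρ_C + 1.02) / 3.020.
ρ_C = 0.785·3.020 − 0.61 − 1.02 = 0.741.

0.741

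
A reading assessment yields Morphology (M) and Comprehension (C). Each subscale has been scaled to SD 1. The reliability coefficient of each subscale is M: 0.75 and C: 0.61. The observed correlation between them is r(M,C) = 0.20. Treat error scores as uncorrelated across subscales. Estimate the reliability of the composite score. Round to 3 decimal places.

Var(M+C) = 2 + 2·[0.20] = 2 + 0.4 = 2.4.
With uncorrelated errors the cross-covariances are all true-score covariance, so they carry over unchanged; only the diagonal terms shrink to ρᵢσᵢ².
True-score variance = [0.75 + 0.61] + 0.4 = 1.36 + 0.4 = 1.76.
Reliability = 1.76 / 2.4 = 0.733.

0.733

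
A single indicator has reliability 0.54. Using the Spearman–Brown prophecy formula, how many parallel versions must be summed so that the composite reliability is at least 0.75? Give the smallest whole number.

k ≥ ρ*(1−ρ₁)/(ρ₁(1−ρ*)) = 0.75·0.46 / (0.54·0.25) = 2.556.
Smallest integer k = 3.

3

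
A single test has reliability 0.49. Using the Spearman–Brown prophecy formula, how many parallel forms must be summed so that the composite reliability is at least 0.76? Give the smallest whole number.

k ≥ ρ*(1−ρ₁)/(ρ₁(1−ρ*)) = 0.76·0.51 / (0.49·0.24) = 3.296.
Smallest integer k = 4.

4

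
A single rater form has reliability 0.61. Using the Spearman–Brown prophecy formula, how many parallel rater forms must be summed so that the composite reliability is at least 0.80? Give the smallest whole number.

k ≥ ρ*(1−ρ₁)/(ρ₁(1−ρ*)) = 0.80·0.39 / (0.61·0.20) = 2.557.
Smallest integer k = 3.

3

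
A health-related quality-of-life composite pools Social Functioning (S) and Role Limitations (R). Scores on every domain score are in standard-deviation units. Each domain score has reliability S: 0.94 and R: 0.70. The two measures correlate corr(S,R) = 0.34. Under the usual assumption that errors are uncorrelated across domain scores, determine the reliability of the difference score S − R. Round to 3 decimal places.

0.727

Var(S−R) = 1 + 1 − 2·0.34 = 2 − 0.68 = 1.32.
With uncorrelated errors the cross-covariances are all true-score covariance, so they carry over unchanged; only the diagonal terms shrink to ρᵢσᵢ².
True-score variance = [0.94 + 0.70] − 0.68 = 1.64 − 0.68 = 0.96.
Reliability = 0.96 / 1.32 = 0.727.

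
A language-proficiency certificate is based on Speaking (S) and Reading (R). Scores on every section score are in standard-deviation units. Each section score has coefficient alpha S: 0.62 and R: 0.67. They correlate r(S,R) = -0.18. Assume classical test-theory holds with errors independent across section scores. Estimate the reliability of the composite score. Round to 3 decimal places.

Var(S+R) = 2 + 2·[(-0.18)] = 2 − 0.36 = 1.64.
Under uncorrelated errors the observed covariances equal the true-score covariances, so only the own-variance terms attenuate.
True-score variance = [0.62 + 0.67] − 0.36 = 1.29 − 0.36 = 0.93.
Reliability = 0.93 / 1.64 = 0.567.

0.567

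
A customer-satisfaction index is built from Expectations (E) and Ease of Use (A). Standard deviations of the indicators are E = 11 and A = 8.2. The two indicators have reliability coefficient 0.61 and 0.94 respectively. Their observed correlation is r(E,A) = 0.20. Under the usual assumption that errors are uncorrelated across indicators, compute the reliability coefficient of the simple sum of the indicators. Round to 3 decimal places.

Var(E+A) = 11² + 8.2² + 2·[11·8.2·0.20] = 188.24 + 36.08 = 224.32.
Under uncorrelated errors the observed covariances equal the true-score covariances, so only the own-variance terms attenuate.
True-score variance = [11²·0.61 + 8.2²·0.94] + 36.08 = 137.016 + 36.08 = 173.096.
Reliability = 173.096 / 224.32 = 0.772.

0.772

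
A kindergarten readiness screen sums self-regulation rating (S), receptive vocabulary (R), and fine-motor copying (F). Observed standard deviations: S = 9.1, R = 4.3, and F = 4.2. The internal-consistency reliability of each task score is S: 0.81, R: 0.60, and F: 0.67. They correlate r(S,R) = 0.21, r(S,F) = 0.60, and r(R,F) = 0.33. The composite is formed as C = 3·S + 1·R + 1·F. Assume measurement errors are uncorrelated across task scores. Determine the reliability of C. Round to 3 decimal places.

0.842

Var(C) = 3²·9.1² + 4.3² + 4.2² + 2·[3·9.1·4.3·0.21 + 3·9.1·4.2·0.60 + 4.3·4.2·0.33] = 781.42 + 198.815 = 980.235.
With uncorrelated errors the cross-covariances are all true-score covariance, so they carry over unchanged; only the diagonal terms shrink to ρᵢσᵢ².
True-score variance = [3²·9.1²·0.81 + 4.3²·0.60 + 4.2²·0.67] + 198.815 = 626.598 + 198.815 = 825.413.
Reliability = 825.413 / 980.235 = 0.842.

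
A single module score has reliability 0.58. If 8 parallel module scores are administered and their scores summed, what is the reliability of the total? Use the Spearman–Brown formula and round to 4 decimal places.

0.9170

ρ_k = kρ / (1 + (k−1)ρ) = 8·0.58 / (1 + 7·0.58) = 4.640 / 5.060 = 0.9170.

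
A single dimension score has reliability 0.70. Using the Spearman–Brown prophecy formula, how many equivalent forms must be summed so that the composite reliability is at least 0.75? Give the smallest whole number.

2

k ≥ ρ*(1−ρ₁)/(ρ₁(1−ρ*)) = 0.75·0.30 / (0.70·0.25) = 1.286.
Smallest integer k = 2.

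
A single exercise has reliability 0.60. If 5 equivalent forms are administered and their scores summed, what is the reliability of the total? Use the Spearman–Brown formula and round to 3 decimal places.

ρ_k = kρ / (1 + (k−1)ρ) = 5·0.60 / (1 + 4·0.60) = 3.000 / 3.400 = 0.882.

0.882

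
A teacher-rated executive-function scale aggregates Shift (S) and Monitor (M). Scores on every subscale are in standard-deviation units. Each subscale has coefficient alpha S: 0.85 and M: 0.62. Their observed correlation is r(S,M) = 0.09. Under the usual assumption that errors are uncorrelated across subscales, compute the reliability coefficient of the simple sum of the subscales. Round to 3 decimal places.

0.757

Var(S+M) = 2 + 2·[0.09] = 2 + 0.18 = 2.18.
With uncorrelated errors the cross-covariances are all true-score covariance, so they carry over unchanged; only the diagonal terms shrink to ρᵢσᵢ².
True-score variance = [0.85 + 0.62] + 0.18 = 1.47 + 0.18 = 1.65.
Reliability = 1.65 / 2.18 = 0.757.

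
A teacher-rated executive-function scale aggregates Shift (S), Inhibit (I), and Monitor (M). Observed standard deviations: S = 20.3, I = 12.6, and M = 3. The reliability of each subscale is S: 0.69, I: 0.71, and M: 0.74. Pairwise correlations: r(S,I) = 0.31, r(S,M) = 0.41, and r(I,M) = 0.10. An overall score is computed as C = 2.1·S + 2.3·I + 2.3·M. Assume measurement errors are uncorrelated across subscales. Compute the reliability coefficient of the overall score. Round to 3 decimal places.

0.782

Var(C) = 2.1²·20.3² + 2.3²·12.6² + 2.3²·3² + 2·[4.83·20.3·12.6·0.31 + 4.83·20.3·3·0.41 + 5.29·12.6·3·0.10] = 2704.77 + 1047.15 = 3751.92.
Under uncorrelated errors the observed covariances equal the true-score covariances, so only the own-variance terms attenuate.
True-score variance = [2.1²·20.3²·0.69 + 2.3²·12.6²·0.71 + 2.3²·3²·0.74] + 1047.15 = 1885.47 + 1047.15 = 2932.62.
Reliability = 2932.62 / 3751.92 = 0.782.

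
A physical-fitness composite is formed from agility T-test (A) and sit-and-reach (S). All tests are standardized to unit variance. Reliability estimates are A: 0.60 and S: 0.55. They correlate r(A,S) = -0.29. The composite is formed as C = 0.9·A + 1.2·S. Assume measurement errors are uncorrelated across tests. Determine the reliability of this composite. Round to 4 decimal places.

0.4013

Var(C) = 0.9² + 1.2² + 2·[1.08·(-0.29)] = 2.25 − 0.6264 = 1.6236.
With uncorrelated errors the cross-covariances are all true-score covariance, so they carry over unchanged; only the diagonal terms shrink to ρᵢσᵢ².
True-score variance = [0.9²·0.60 + 1.2²·0.55] − 0.6264 = 1.278 − 0.6264 = 0.6516.
Reliability = 0.6516 / 1.6236 = 0.4013.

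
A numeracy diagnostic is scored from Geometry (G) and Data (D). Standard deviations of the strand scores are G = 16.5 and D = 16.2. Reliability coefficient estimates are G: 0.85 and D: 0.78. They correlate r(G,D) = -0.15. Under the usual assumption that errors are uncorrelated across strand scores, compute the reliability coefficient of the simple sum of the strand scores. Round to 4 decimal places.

0.7831

Var(G+D) = 16.5² + 16.2² + 2·[16.5·16.2·(-0.15)] = 534.69 − 80.19 = 454.5.
Under uncorrelated errors the observed covariances equal the true-score covariances, so only the own-variance terms attenuate.
True-score variance = [16.5²·0.85 + 16.2²·0.78] − 80.19 = 436.116 − 80.19 = 355.926.
Reliability = 355.926 / 454.5 = 0.7831.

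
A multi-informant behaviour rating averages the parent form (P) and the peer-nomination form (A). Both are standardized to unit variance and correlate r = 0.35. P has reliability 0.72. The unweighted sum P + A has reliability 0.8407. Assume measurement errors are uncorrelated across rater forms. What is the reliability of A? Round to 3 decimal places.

Var(P+A) = 2 + 2·0.35 = 2.700.
True-score variance = ρ_P + ρ_A + 2·0.35, so 0.8407 = (0.72 + ρ_A + 0.70) / 2.700.
ρ_A = 0.8407·2.700 − 0.72 − 0.70 = 0.850.

0.850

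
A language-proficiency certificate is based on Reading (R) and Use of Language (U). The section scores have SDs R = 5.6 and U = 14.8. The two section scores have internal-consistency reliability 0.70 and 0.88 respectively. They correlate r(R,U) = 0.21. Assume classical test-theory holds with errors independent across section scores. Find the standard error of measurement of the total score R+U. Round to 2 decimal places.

5.97

Var(total) = 250.4 + 34.8096 = 285.21.
True-score variance = 214.707 + 34.8096 = 249.517, so reliability = 0.8749.
Error variance = 285.21 − 249.517 = 35.6928; SEM = √35.6928 = 5.97.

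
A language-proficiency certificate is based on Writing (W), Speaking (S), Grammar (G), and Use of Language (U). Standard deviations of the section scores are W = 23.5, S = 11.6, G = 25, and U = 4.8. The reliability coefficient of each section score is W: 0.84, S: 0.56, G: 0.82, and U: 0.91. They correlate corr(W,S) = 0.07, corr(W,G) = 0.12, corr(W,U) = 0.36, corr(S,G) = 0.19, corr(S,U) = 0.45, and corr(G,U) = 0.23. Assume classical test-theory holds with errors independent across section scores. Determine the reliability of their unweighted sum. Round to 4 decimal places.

Var(W+S+G+U) = 23.5² + 11.6² + 25² + 4.8² + 2·[23.5·11.6·0.07 + 23.5·25·0.12 + 23.5·4.8·0.36 + 11.6·25·0.19 + 11.6·4.8·0.45 + 25·4.8·0.23] = 1334.85 + 475.892 = 1810.74.
Because errors are independent across components, Cov(Tᵢ,Tⱼ) = Cov(Xᵢ,Xⱼ); the off-diagonal part of the true-score variance is the same as above.
True-score variance = [23.5²·0.84 + 11.6²·0.56 + 25²·0.82 + 4.8²·0.91] + 475.892 = 1072.71 + 475.892 = 1548.6.
Reliability = 1548.6 / 1810.74 = 0.8552.

0.8552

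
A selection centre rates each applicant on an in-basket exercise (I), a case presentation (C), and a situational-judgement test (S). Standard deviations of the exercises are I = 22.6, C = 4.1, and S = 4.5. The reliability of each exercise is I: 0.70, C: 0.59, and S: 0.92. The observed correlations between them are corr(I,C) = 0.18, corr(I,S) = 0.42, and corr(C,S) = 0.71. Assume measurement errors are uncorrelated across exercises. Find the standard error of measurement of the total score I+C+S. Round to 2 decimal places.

Var(total) = 547.82 + 144.985 = 692.805.
True-score variance = 386.08 + 144.985 = 531.065, so reliability = 0.7665.
Error variance = 692.805 − 531.065 = 161.74; SEM = √161.74 = 12.72.

12.72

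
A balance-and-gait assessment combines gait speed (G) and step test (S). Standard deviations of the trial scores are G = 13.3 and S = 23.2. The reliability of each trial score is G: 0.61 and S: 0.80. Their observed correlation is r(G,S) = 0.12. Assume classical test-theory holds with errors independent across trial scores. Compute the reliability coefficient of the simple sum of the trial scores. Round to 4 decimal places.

Var(G+S) = 13.3² + 23.2² + 2·[13.3·23.2·0.12] = 715.13 + 74.0544 = 789.184.
With uncorrelated errors the cross-covariances are all true-score covariance, so they carry over unchanged; only the diagonal terms shrink to ρᵢσᵢ².
True-score variance = [13.3²·0.61 + 23.2²·0.80] + 74.0544 = 538.495 + 74.0544 = 612.549.
Reliability = 612.549 / 789.184 = 0.7762.

0.7762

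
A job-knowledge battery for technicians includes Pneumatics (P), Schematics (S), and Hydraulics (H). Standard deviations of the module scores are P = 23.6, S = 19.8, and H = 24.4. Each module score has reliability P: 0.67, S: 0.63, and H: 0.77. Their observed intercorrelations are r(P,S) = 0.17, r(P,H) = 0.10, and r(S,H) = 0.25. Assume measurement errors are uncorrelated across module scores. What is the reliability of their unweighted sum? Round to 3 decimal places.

Var(P+S+H) = 23.6² + 19.8² + 24.4² + 2·[23.6·19.8·0.17 + 23.6·24.4·0.10 + 19.8·24.4·0.25] = 1544.36 + 515.603 = 2059.96.
Because errors are independent across components, Cov(Tᵢ,Tⱼ) = Cov(Xᵢ,Xⱼ); the off-diagonal part of the true-score variance is the same as above.
True-score variance = [23.6²·0.67 + 19.8²·0.63 + 24.4²·0.77] + 515.603 = 1078.58 + 515.603 = 1594.18.
Reliability = 1594.18 / 2059.96 = 0.774.

0.774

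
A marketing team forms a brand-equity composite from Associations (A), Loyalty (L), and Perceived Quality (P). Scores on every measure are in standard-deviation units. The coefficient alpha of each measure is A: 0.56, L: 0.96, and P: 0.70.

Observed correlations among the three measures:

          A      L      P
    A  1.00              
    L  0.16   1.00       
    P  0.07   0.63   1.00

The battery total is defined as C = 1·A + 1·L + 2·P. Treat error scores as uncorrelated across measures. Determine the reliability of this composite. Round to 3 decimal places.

0.816

Var(C) = 1 + 1 + 2² + 2·[0.16 + 2·0.07 + 2·0.63] = 6 + 3.12 = 9.12.
With uncorrelated errors the cross-covariances are all true-score covariance, so they carry over unchanged; only the diagonal terms shrink to ρᵢσᵢ².
True-score variance = [0.56 + 0.96 + 2²·0.70] + 3.12 = 4.32 + 3.12 = 7.44.
Reliability = 7.44 / 9.12 = 0.816.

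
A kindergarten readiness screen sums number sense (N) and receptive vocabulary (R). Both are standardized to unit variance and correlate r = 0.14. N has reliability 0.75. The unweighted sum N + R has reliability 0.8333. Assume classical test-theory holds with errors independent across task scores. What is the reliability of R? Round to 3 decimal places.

Var(N+R) = 2 + 2·0.14 = 2.280.
True-score variance = ρ_N + ρ_R + 2·0.14, so 0.8333 = (0.75 + ρ_R + 0.28) / 2.280.
ρ_R = 0.8333·2.280 − 0.75 − 0.28 = 0.870.

0.870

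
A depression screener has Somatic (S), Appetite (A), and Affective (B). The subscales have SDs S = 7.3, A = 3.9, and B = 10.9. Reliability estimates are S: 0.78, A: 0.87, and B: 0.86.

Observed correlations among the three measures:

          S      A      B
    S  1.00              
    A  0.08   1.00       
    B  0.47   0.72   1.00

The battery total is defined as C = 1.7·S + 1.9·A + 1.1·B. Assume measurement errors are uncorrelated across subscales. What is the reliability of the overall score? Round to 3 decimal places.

0.904

Var(C) = 1.7²·7.3² + 1.9²·3.9² + 1.1²·10.9² + 2·[3.23·7.3·3.9·0.08 + 1.87·7.3·10.9·0.47 + 2.09·3.9·10.9·0.72] = 352.676 + 282.52 = 635.196.
Because errors are independent across components, Cov(Tᵢ,Tⱼ) = Cov(Xᵢ,Xⱼ); the off-diagonal part of the true-score variance is the same as above.
True-score variance = [1.7²·7.3²·0.78 + 1.9²·3.9²·0.87 + 1.1²·10.9²·0.86] + 282.52 = 291.53 + 282.52 = 574.05.
Reliability = 574.05 / 635.196 = 0.904.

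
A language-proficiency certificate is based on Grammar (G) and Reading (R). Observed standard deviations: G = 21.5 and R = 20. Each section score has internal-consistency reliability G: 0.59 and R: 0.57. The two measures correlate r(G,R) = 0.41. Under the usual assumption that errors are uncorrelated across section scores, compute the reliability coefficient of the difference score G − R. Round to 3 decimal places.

Var(G−R) = 21.5² + 20² − 2·21.5·20·0.41 = 862.25 − 352.6 = 509.65.
Because errors are independent across components, Cov(Tᵢ,Tⱼ) = Cov(Xᵢ,Xⱼ); the off-diagonal part of the true-score variance is the same as above.
True-score variance = [21.5²·0.59 + 20²·0.57] − 352.6 = 500.727 − 352.6 = 148.127.
Reliability = 148.127 / 509.65 = 0.291.

0.291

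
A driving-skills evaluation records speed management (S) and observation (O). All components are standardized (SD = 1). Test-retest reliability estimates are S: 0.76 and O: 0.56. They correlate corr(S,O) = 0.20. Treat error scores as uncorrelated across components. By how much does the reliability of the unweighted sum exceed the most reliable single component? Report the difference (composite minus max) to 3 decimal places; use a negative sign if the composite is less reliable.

-0.043

Var(sum) = 2 + 0.4 = 2.4; true-score variance = 1.32 + 0.4 = 1.72; composite reliability = 0.7167.
Max component reliability = 0.7600.
Difference = 0.7167 − 0.7600 = -0.043.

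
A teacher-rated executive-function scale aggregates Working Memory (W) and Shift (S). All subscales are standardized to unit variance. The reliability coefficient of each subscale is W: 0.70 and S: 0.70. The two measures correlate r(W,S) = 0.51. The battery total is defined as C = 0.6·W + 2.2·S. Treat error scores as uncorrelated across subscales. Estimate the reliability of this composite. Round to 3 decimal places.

Var(C) = 0.6² + 2.2² + 2·[1.32·0.51] = 5.2 + 1.3464 = 6.5464.
Because errors are independent across components, Cov(Tᵢ,Tⱼ) = Cov(Xᵢ,Xⱼ); the off-diagonal part of the true-score variance is the same as above.
True-score variance = [0.6²·0.70 + 2.2²·0.70] + 1.3464 = 3.64 + 1.3464 = 4.9864.
Reliability = 4.9864 / 6.5464 = 0.762.

0.762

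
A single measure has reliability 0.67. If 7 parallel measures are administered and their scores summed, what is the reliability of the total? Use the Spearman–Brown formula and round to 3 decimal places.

0.934

ρ_k = kρ / (1 + (k−1)ρ) = 7·0.67 / (1 + 6·0.67) = 4.690 / 5.020 = 0.934.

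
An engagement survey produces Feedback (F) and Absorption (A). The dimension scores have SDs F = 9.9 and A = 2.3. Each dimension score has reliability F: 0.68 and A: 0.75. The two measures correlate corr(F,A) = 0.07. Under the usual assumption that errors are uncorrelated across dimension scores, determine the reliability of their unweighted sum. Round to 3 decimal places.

0.693

Var(F+A) = 9.9² + 2.3² + 2·[9.9·2.3·0.07] = 103.3 + 3.1878 = 106.488.
Because errors are independent across components, Cov(Tᵢ,Tⱼ) = Cov(Xᵢ,Xⱼ); the off-diagonal part of the true-score variance is the same as above.
True-score variance = [9.9²·0.68 + 2.3²·0.75] + 3.1878 = 70.6143 + 3.1878 = 73.8021.
Reliability = 73.8021 / 106.488 = 0.693.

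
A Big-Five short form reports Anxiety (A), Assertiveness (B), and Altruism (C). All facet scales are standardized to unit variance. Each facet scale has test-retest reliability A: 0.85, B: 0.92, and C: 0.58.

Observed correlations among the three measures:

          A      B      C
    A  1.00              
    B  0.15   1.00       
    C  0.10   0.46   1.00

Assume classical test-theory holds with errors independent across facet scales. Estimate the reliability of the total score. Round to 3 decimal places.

0.853

Var(A+B+C) = 3 + 2·[0.15 + 0.10 + 0.46] = 3 + 1.42 = 4.42.
With uncorrelated errors the cross-covariances are all true-score covariance, so they carry over unchanged; only the diagonal terms shrink to ρᵢσᵢ².
True-score variance = [0.85 + 0.92 + 0.58] + 1.42 = 2.35 + 1.42 = 3.77.
Reliability = 3.77 / 4.42 = 0.853.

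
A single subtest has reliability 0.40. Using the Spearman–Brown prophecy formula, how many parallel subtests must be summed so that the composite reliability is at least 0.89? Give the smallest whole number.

k ≥ ρ*(1−ρ₁)/(ρ₁(1−ρ*)) = 0.89·0.60 / (0.40·0.11) = 12.136.
Smallest integer k = 13.

13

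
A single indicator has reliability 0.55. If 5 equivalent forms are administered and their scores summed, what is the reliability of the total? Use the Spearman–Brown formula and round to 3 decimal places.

ρ_k = kρ / (1 + (k−1)ρ) = 5·0.55 / (1 + 4·0.55) = 2.750 / 3.200 = 0.859.

0.859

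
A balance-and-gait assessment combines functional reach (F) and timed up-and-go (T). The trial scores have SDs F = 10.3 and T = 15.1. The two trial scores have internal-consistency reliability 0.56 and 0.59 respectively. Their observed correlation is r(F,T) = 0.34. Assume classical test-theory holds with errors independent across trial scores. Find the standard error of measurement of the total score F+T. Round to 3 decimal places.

11.839

Var(total) = 334.1 + 105.76 = 439.86.
True-score variance = 193.936 + 105.76 = 299.697, so reliability = 0.6813.
Error variance = 439.86 − 299.697 = 140.164; SEM = √140.164 = 11.839.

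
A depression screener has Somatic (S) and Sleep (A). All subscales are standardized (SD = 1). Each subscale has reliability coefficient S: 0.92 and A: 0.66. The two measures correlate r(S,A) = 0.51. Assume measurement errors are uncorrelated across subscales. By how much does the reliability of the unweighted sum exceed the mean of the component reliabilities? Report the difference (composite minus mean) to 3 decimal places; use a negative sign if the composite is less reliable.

Var(sum) = 2 + 1.02 = 3.02; true-score variance = 1.58 + 1.02 = 2.6; composite reliability = 0.8609.
Mean component reliability = 0.7900.
Difference = 0.8609 − 0.7900 = 0.071.

0.071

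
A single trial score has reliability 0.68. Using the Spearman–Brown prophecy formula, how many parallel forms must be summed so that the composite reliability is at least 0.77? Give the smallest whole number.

k ≥ ρ*(1−ρ₁)/(ρ₁(1−ρ*)) = 0.77·0.32 / (0.68·0.23) = 1.575.
Smallest integer k = 2.

2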